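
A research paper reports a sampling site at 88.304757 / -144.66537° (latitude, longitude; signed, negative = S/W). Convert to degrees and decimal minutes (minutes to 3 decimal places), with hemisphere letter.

88° 18.285′ N, 144° 39.922′ W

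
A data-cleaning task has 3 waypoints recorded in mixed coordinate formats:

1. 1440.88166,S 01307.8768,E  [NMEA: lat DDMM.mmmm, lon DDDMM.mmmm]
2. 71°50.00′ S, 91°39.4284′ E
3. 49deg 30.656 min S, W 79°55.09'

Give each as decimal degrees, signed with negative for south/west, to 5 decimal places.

Point 1:
  Latitude: degrees = first 2 digits = 14, minutes = 40.88166; 14 + 40.88166/60 = 14.681361
  S ⇒ negate
  λ: split at 3 digits → 013° and 7.8768′; 13 + 7.8768/60 = 13.131280
  E ⇒ keep positive
Point 2:
  φ: 71 + 50/60 = 71.833333
  hemisphere S, so the sign is −
  Longitude: 39.4284′ = 0.657140°; total 91.657140
  E ⇒ keep positive
Point 3:
  Lat: 49 + 30.656/60 = 49.510933
  hemisphere S, so the sign is −
  Longitude: 55.09′ = 0.918167°; total 79.918167
  W ⇒ negate

1. -14.68136, 13.13128
2. -71.83333, 91.65714
3. -49.51093, -79.91817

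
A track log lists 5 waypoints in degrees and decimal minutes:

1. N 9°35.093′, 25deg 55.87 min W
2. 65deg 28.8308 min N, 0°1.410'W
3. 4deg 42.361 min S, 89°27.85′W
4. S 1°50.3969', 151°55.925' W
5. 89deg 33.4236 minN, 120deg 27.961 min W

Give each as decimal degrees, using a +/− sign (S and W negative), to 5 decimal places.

1. 9.58488, -25.93117
2. 65.48051, -0.02350
3. -4.70602, -89.46417
4. -1.83995, -151.93208
5. 89.55706, -120.46602

Point 1:
  Latitude: 35.093′ = 0.584883°; total 9.584883
  N → positive
  Lon: 55.87′ = 0.931167°; total 25.931167
  hemisphere W, so the sign is −
Point 2:
  Latitude: 65 + 28.8308/60 = 65.480513
  N ⇒ keep positive
  Lon: 0 + 1.41/60 = 0.023500
  W → negative
Point 3:
  φ: 42.361′ = 0.706017°; total 4.706017
  S → negative
  Lon: 89 + 27.85/60 = 89.464167
  hemisphere W, so the sign is −
Point 4:
  Latitude: 50.3969′ = 0.839948°; total 1.839948
  S → negative
  Lon: 151 + 55.925/60 = 151.932083
  hemisphere W, so the sign is −
Point 5:
  Latitude: 89 + 33.4236/60 = 89.557060
  N ⇒ keep positive
  λ: 27.961′ = 0.466017°; total 120.466017
  hemisphere W, so the sign is −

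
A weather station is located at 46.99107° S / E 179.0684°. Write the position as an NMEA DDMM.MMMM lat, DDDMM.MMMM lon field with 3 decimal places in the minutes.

4659.464,S / 17904.104,E

φ: minutes = (46.991070 − 46) × 60 = 59.46420
Lon: minutes = (179.068400 − 179) × 60 = 4.10400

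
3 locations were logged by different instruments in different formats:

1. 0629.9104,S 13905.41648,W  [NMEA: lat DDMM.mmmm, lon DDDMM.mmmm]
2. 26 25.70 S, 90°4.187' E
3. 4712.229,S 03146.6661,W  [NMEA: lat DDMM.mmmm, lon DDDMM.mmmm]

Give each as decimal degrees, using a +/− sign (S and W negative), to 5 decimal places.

1. -6.49851, -139.09027
2. -26.42833, 90.06978
3. -47.20382, -31.77777

Point 1:
  Lat: degrees = first 2 digits = 6, minutes = 29.9104; 6 + 29.9104/60 = 6.498507
  S → negative
  Longitude: split at 3 digits → 139° and 5.41648′; 139 + 5.41648/60 = 139.090275
  hemisphere W, so the sign is −
Point 2:
  φ: 25.7′ = 0.428333°; total 26.428333
  S ⇒ negate
  Longitude: 90 + 4.187/60 = 90.069783
  E → positive
Point 3:
  Lat: split at 2 digits → 47° and 12.229′; 47 + 12.229/60 = 47.203817
  S → negative
  Longitude: degrees = first 3 digits = 31, minutes = 46.6661; 31 + 46.6661/60 = 31.777768
  W ⇒ negate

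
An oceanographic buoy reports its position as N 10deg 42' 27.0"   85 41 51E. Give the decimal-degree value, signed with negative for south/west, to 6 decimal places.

Latitude: 42′ + 27″ = 42.45000′; 10 + 42.45000/60 = 10.7075000
N → positive
λ: 41′ + 51″ = 41.85000′; 85 + 41.85000/60 = 85.6975000
E ⇒ keep positive

10.707500, 85.697500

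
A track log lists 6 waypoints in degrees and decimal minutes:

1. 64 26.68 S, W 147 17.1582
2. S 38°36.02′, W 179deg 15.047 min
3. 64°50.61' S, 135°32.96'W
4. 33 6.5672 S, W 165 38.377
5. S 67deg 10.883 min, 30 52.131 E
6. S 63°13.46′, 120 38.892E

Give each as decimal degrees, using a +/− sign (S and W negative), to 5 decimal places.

Point 1:
  φ: 26.68′ = 0.444667°; total 64.444667
  hemisphere S, so the sign is −
  λ: 17.1582′ = 0.285970°; total 147.285970
  W ⇒ negate
Point 2:
  Lat: 36.02′ = 0.600333°; total 38.600333
  hemisphere S, so the sign is −
  Longitude: 179 + 15.047/60 = 179.250783
  W → negative
Point 3:
  Lat: 50.61′ = 0.843500°; total 64.843500
  S → negative
  Longitude: 32.96′ = 0.549333°; total 135.549333
  W → negative
Point 4:
  Lat: 33 + 6.5672/60 = 33.109453
  S → negative
  λ: 38.377′ = 0.639617°; total 165.639617
  hemisphere W, so the sign is −
Point 5:
  φ: 67 + 10.883/60 = 67.181383
  S → negative
  λ: 52.131′ = 0.868850°; total 30.868850
  E → positive
Point 6:
  Latitude: 63 + 13.46/60 = 63.224333
  S ⇒ negate
  Longitude: 38.892′ = 0.648200°; total 120.648200
  E ⇒ keep positive

1. -64.44467, -147.28597
2. -38.60033, -179.25078
3. -64.84350, -135.54933
4. -33.10945, -165.63962
5. -67.18138, 30.86885
6. -63.22433, 120.64820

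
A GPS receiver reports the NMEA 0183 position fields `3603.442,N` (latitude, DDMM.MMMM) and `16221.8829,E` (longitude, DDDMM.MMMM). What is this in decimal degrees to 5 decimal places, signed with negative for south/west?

36.05737, 162.36472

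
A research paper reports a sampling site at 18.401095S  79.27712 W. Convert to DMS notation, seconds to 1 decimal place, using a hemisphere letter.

φ: 0.401095 × 60 = 24.06570′ → 24′, remainder × 60 = 3.942″
λ: 0.277120 × 60 = 16.62720′ → 16′, remainder × 60 = 37.632″

18°24′3.9″ S, 79°16′37.6″ W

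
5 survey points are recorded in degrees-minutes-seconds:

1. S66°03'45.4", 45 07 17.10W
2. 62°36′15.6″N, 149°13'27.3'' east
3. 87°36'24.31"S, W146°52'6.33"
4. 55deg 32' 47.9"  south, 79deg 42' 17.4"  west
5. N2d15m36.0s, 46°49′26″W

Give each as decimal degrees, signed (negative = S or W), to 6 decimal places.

1. -66.062611, -45.121417
2. 62.604333, 149.224250
3. -87.606753, -146.868425
4. -55.546639, -79.704833
5. 2.260000, -46.823889

Point 1:
  Latitude: 66° + 3/60 + 45.4/3600 = 66 + 0.050000 + 0.012611 = 66.0626111
  S ⇒ negate
  λ: 7′ + 17.1″ = 7.28500′; 45 + 7.28500/60 = 45.1214167
  W ⇒ negate
Point 2:
  Lat: 62° + 36/60 + 15.6/3600 = 62 + 0.600000 + 0.004333 = 62.6043333
  N ⇒ keep positive
  Longitude: 13′ + 27.3″ = 13.45500′; 149 + 13.45500/60 = 149.2242500
  E → positive
Point 3:
  φ: 36′ + 24.31″ = 36.40517′; 87 + 36.40517/60 = 87.6067528
  S ⇒ negate
  λ: 146 + 52/60 + 6.33/3600 = 146.8684250
  W ⇒ negate
Point 4:
  Lat: 32′ + 47.9″ = 32.79833′; 55 + 32.79833/60 = 55.5466389
  S → negative
  Lon: 79 + 42/60 + 17.4/3600 = 79.7048333
  W → negative
Point 5:
  Lat: 2° + 15/60 + 36/3600 = 2 + 0.250000 + 0.010000 = 2.2600000
  N ⇒ keep positive
  Lon: 49′ + 26″ = 49.43333′; 46 + 49.43333/60 = 46.8238889
  hemisphere W, so the sign is −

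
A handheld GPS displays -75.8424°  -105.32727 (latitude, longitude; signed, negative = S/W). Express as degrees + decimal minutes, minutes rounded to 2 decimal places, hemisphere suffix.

75° 50.54′ S, 105° 19.64′ W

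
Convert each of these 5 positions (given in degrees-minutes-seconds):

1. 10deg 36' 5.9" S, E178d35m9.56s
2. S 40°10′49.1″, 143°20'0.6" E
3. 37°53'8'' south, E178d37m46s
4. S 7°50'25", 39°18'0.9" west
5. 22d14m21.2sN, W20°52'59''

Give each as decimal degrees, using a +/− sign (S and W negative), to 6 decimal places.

Point 1:
  Lat: 10 + 36/60 + 5.9/3600 = 10.6016389
  S ⇒ negate
  λ: 178 + 35/60 + 9.56/3600 = 178.5859889
  E ⇒ keep positive
Point 2:
  Lat: 40° + 10/60 + 49.1/3600 = 40 + 0.166667 + 0.013639 = 40.1803056
  S ⇒ negate
  Longitude: 143° + 20/60 + 0.6/3600 = 143 + 0.333333 + 0.000167 = 143.3335000
  E → positive
Point 3:
  Latitude: 37° + 53/60 + 8/3600 = 37 + 0.883333 + 0.002222 = 37.8855556
  S → negative
  Longitude: 178 + 37/60 + 46/3600 = 178.6294444
  E → positive
Point 4:
  Lat: 7° + 50/60 + 25/3600 = 7 + 0.833333 + 0.006944 = 7.8402778
  S ⇒ negate
  Lon: 39 + 18/60 + 0.9/3600 = 39.3002500
  hemisphere W, so the sign is −
Point 5:
  Latitude: 22° + 14/60 + 21.2/3600 = 22 + 0.233333 + 0.005889 = 22.2392222
  N → positive
  Lon: 20° + 52/60 + 59/3600 = 20 + 0.866667 + 0.016389 = 20.8830556
  W ⇒ negate

1. -10.601639, 178.585989
2. -40.180306, 143.333500
3. -37.885556, 178.629444
4. -7.840278, -39.300250
5. 22.239222, -20.883056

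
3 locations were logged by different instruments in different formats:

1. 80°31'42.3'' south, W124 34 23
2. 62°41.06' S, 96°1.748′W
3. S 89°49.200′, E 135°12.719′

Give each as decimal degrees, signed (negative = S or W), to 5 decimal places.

1. -80.52842, -124.57306
2. -62.68433, -96.02913
3. -89.82000, 135.21198

Point 1:
  Lat: 80 + 31/60 + 42.3/3600 = 80.528417
  S → negative
  Lon: 124 + 34/60 + 23/3600 = 124.573056
  W ⇒ negate
Point 2:
  φ: 41.06′ = 0.684333°; total 62.684333
  S → negative
  λ: 96 + 1.748/60 = 96.029133
  W → negative
Point 3:
  Latitude: 89 + 49.2/60 = 89.820000
  hemisphere S, so the sign is −
  λ: 12.719′ = 0.211983°; total 135.211983
  E ⇒ keep positive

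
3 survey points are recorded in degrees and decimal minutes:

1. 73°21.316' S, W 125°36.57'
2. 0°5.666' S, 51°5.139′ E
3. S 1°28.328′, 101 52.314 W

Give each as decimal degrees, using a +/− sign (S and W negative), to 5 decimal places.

1. -73.35527, -125.60950
2. -0.09443, 51.08565
3. -1.47213, -101.87190

Point 1:
  φ: 21.316′ = 0.355267°; total 73.355267
  S ⇒ negate
  Longitude: 36.57′ = 0.609500°; total 125.609500
  W → negative
Point 2:
  Lat: 0 + 5.666/60 = 0.094433
  hemisphere S, so the sign is −
  Lon: 51 + 5.139/60 = 51.085650
  E → positive
Point 3:
  φ: 1 + 28.328/60 = 1.472133
  hemisphere S, so the sign is −
  Lon: 52.314′ = 0.871900°; total 101.871900
  hemisphere W, so the sign is −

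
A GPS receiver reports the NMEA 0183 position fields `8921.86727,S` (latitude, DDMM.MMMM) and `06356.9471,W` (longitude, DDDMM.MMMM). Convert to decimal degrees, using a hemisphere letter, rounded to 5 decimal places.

89.36445° S, 63.94912° W

Latitude: split at 2 digits → 89° and 21.86727′; 89 + 21.86727/60 = 89.364455
Longitude: split at 3 digits → 063° and 56.9471′; 63 + 56.9471/60 = 63.949118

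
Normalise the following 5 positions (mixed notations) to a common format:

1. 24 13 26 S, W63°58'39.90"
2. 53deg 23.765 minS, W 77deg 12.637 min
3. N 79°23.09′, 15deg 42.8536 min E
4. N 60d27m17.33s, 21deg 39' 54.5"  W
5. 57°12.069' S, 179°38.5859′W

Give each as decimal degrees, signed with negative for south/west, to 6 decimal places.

Point 1:
  Lat: 24 + 13/60 + 26/3600 = 24.2238889
  S → negative
  Lon: 58′ + 39.9″ = 58.66500′; 63 + 58.66500/60 = 63.9777500
  W → negative
Point 2:
  φ: 53 + 23.765/60 = 53.3960833
  hemisphere S, so the sign is −
  Lon: 77 + 12.637/60 = 77.2106167
  W → negative
Point 3:
  Latitude: 79 + 23.09/60 = 79.3848333
  N → positive
  Lon: 15 + 42.8536/60 = 15.7142267
  E ⇒ keep positive
Point 4:
  φ: 27′ + 17.33″ = 27.28883′; 60 + 27.28883/60 = 60.4548139
  N ⇒ keep positive
  Longitude: 39′ + 54.5″ = 39.90833′; 21 + 39.90833/60 = 21.6651389
  W ⇒ negate
Point 5:
  Latitude: 57 + 12.069/60 = 57.2011500
  hemisphere S, so the sign is −
  λ: 179 + 38.5859/60 = 179.6430983
  W → negative

1. -24.223889, -63.977750
2. -53.396083, -77.210617
3. 79.384833, 15.714227
4. 60.454814, -21.665139
5. -57.201150, -179.643098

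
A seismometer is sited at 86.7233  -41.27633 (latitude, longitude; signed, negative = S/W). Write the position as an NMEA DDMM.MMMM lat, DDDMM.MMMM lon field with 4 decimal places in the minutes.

8643.3980,N / 04116.5798,W

Latitude: minutes = (86.723300 − 86) × 60 = 43.398000
Longitude is negative → W; |value| = 41.276330
Lon: fractional part 0.276330 → 16.579800 minutes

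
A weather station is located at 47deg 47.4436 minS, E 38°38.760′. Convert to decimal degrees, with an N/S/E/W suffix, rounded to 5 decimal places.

47.79073° S, 38.64600° E

Latitude: 47.4436′ = 0.790727°; total 47.790727
Lon: 38.76′ = 0.646000°; total 38.646000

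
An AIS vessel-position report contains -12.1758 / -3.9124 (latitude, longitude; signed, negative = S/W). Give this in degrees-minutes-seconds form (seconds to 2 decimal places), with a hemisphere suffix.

12°10′32.88″ S, 3°54′44.64″ W

Latitude is negative → S; |value| = 12.175800
Latitude: 0.175800 × 60 = 10.54800′ → 10′, remainder × 60 = 32.8800″
Longitude is negative → W; |value| = 3.912400
λ: 0.912400 × 60 = 54.74400′ → 54′, remainder × 60 = 44.6400″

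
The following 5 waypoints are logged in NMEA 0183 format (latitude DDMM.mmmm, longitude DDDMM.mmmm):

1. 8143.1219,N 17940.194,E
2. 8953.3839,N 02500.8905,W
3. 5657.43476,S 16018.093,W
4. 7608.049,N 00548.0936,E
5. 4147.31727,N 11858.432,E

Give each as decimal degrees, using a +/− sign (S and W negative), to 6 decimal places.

1. 81.718698, 179.669900
2. 89.889732, -25.014842
3. -56.957246, -160.301550
4. 76.134150, 5.801560
5. 41.788621, 118.973867

Point 1:
  φ: degrees = first 2 digits = 81, minutes = 43.1219; 81 + 43.1219/60 = 81.7186983
  N → positive
  Lon: degrees = first 3 digits = 179, minutes = 40.194; 179 + 40.194/60 = 179.6699000
  E ⇒ keep positive
Point 2:
  Latitude: split at 2 digits → 89° and 53.3839′; 89 + 53.3839/60 = 89.8897317
  N → positive
  Lon: degrees = first 3 digits = 25, minutes = 0.8905; 25 + 0.8905/60 = 25.0148417
  W → negative
Point 3:
  φ: split at 2 digits → 56° and 57.43476′; 56 + 57.43476/60 = 56.9572460
  S → negative
  λ: degrees = first 3 digits = 160, minutes = 18.093; 160 + 18.093/60 = 160.3015500
  hemisphere W, so the sign is −
Point 4:
  φ: degrees = first 2 digits = 76, minutes = 8.049; 76 + 8.049/60 = 76.1341500
  N → positive
  Longitude: split at 3 digits → 005° and 48.0936′; 5 + 48.0936/60 = 5.8015600
  E → positive
Point 5:
  φ: degrees = first 2 digits = 41, minutes = 47.31727; 41 + 47.31727/60 = 41.7886212
  N ⇒ keep positive
  Lon: split at 3 digits → 118° and 58.432′; 118 + 58.432/60 = 118.9738667
  E ⇒ keep positive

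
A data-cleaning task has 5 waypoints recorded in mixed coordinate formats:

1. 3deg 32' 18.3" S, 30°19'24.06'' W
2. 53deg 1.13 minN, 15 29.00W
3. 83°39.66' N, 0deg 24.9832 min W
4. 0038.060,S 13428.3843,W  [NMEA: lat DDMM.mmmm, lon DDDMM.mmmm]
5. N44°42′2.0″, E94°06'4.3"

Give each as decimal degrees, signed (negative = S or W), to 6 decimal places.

1. -3.538417, -30.323350
2. 53.018833, -15.483333
3. 83.661000, -0.416387
4. -0.634333, -134.473072
5. 44.700556, 94.101194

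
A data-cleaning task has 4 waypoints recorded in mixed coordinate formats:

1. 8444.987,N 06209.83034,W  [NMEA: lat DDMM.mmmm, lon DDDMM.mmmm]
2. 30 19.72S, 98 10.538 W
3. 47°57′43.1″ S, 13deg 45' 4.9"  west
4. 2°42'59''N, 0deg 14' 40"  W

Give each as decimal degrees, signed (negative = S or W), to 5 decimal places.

Point 1:
  φ: split at 2 digits → 84° and 44.987′; 84 + 44.987/60 = 84.749783
  N → positive
  Longitude: split at 3 digits → 062° and 9.83034′; 62 + 9.83034/60 = 62.163839
  W → negative
Point 2:
  φ: 30 + 19.72/60 = 30.328667
  hemisphere S, so the sign is −
  Longitude: 10.538′ = 0.175633°; total 98.175633
  W → negative
Point 3:
  Lat: 47° + 57/60 + 43.1/3600 = 47 + 0.950000 + 0.011972 = 47.961972
  hemisphere S, so the sign is −
  λ: 13° + 45/60 + 4.9/3600 = 13 + 0.750000 + 0.001361 = 13.751361
  W ⇒ negate
Point 4:
  φ: 42′ + 59″ = 42.98333′; 2 + 42.98333/60 = 2.716389
  N → positive
  Longitude: 14′ + 40″ = 14.66667′; 0 + 14.66667/60 = 0.244444
  W → negative

1. 84.74978, -62.16384
2. -30.32867, -98.17563
3. -47.96197, -13.75136
4. 2.71639, -0.24444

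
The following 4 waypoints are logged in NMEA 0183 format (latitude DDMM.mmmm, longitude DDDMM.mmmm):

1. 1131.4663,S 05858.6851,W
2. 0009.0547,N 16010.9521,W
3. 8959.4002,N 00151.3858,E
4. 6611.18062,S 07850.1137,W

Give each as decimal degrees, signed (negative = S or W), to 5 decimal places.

1. -11.52444, -58.97809
2. 0.15091, -160.18254
3. 89.99000, 1.85643
4. -66.18634, -78.83523

Point 1:
  Latitude: degrees = first 2 digits = 11, minutes = 31.4663; 11 + 31.4663/60 = 11.524438
  hemisphere S, so the sign is −
  Longitude: degrees = first 3 digits = 58, minutes = 58.6851; 58 + 58.6851/60 = 58.978085
  W ⇒ negate
Point 2:
  φ: degrees = first 2 digits = 0, minutes = 9.0547; 0 + 9.0547/60 = 0.150912
  N → positive
  λ: split at 3 digits → 160° and 10.9521′; 160 + 10.9521/60 = 160.182535
  hemisphere W, so the sign is −
Point 3:
  Latitude: split at 2 digits → 89° and 59.4002′; 89 + 59.4002/60 = 89.990003
  N → positive
  Longitude: split at 3 digits → 001° and 51.3858′; 1 + 51.3858/60 = 1.856430
  E ⇒ keep positive
Point 4:
  Latitude: degrees = first 2 digits = 66, minutes = 11.18062; 66 + 11.18062/60 = 66.186344
  hemisphere S, so the sign is −
  λ: split at 3 digits → 078° and 50.1137′; 78 + 50.1137/60 = 78.835228
  W ⇒ negate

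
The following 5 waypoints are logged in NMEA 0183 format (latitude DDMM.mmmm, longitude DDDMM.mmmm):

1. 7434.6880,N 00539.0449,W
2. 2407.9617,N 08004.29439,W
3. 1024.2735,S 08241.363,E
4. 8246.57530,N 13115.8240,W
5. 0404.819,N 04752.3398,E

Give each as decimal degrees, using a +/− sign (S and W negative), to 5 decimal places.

Point 1:
  Lat: degrees = first 2 digits = 74, minutes = 34.688; 74 + 34.688/60 = 74.578133
  N → positive
  Longitude: split at 3 digits → 005° and 39.0449′; 5 + 39.0449/60 = 5.650748
  hemisphere W, so the sign is −
Point 2:
  Latitude: degrees = first 2 digits = 24, minutes = 7.9617; 24 + 7.9617/60 = 24.132695
  N → positive
  λ: degrees = first 3 digits = 80, minutes = 4.29439; 80 + 4.29439/60 = 80.071573
  W ⇒ negate
Point 3:
  Lat: split at 2 digits → 10° and 24.2735′; 10 + 24.2735/60 = 10.404558
  hemisphere S, so the sign is −
  Lon: degrees = first 3 digits = 82, minutes = 41.363; 82 + 41.363/60 = 82.689383
  E → positive
Point 4:
  Lat: split at 2 digits → 82° and 46.5753′; 82 + 46.5753/60 = 82.776255
  N → positive
  λ: split at 3 digits → 131° and 15.824′; 131 + 15.824/60 = 131.263733
  W → negative
Point 5:
  φ: split at 2 digits → 04° and 4.819′; 4 + 4.819/60 = 4.080317
  N ⇒ keep positive
  Lon: degrees = first 3 digits = 47, minutes = 52.3398; 47 + 52.3398/60 = 47.872330
  E ⇒ keep positive

1. 74.57813, -5.65075
2. 24.13270, -80.07157
3. -10.40456, 82.68938
4. 82.77626, -131.26373
5. 4.08032, 47.87233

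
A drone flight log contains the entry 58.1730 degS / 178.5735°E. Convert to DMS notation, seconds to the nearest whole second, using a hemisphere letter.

58°10′23″ S, 178°34′25″ E

Lat: 0.173000 × 60 = 10.38000′ → 10′, remainder × 60 = 22.80″
λ: whole degrees 178; 34.41000′ → 34′ and 24.60″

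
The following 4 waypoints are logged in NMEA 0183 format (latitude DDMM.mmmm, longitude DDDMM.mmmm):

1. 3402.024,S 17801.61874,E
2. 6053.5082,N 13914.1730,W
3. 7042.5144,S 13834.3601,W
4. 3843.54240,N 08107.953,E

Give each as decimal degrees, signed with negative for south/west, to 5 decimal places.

1. -34.03373, 178.02698
2. 60.89180, -139.23622
3. -70.70857, -138.57267
4. 38.72571, 81.13255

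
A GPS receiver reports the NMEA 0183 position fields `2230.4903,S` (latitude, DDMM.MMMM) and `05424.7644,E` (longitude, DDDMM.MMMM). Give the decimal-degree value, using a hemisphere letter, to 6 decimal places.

22.508172° S, 54.412740° E

φ: degrees = first 2 digits = 22, minutes = 30.4903; 22 + 30.4903/60 = 22.5081717
λ: degrees = first 3 digits = 54, minutes = 24.7644; 54 + 24.7644/60 = 54.4127400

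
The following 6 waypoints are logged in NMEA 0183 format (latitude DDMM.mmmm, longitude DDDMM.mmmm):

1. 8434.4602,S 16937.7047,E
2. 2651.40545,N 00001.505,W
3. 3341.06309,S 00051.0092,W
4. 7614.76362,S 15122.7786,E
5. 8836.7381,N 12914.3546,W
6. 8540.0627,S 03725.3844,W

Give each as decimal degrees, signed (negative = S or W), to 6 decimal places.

Point 1:
  Latitude: degrees = first 2 digits = 84, minutes = 34.4602; 84 + 34.4602/60 = 84.5743367
  S → negative
  Lon: split at 3 digits → 169° and 37.7047′; 169 + 37.7047/60 = 169.6284117
  E ⇒ keep positive
Point 2:
  Lat: degrees = first 2 digits = 26, minutes = 51.40545; 26 + 51.40545/60 = 26.8567575
  N ⇒ keep positive
  Lon: degrees = first 3 digits = 0, minutes = 1.505; 0 + 1.505/60 = 0.0250833
  W → negative
Point 3:
  Latitude: split at 2 digits → 33° and 41.06309′; 33 + 41.06309/60 = 33.6843848
  hemisphere S, so the sign is −
  λ: degrees = first 3 digits = 0, minutes = 51.0092; 0 + 51.0092/60 = 0.8501533
  W ⇒ negate
Point 4:
  Lat: degrees = first 2 digits = 76, minutes = 14.76362; 76 + 14.76362/60 = 76.2460603
  hemisphere S, so the sign is −
  Lon: degrees = first 3 digits = 151, minutes = 22.7786; 151 + 22.7786/60 = 151.3796433
  E → positive
Point 5:
  φ: split at 2 digits → 88° and 36.7381′; 88 + 36.7381/60 = 88.6123017
  N → positive
  Lon: split at 3 digits → 129° and 14.3546′; 129 + 14.3546/60 = 129.2392433
  W ⇒ negate
Point 6:
  φ: degrees = first 2 digits = 85, minutes = 40.0627; 85 + 40.0627/60 = 85.6677117
  hemisphere S, so the sign is −
  λ: degrees = first 3 digits = 37, minutes = 25.3844; 37 + 25.3844/60 = 37.4230733
  W → negative

1. -84.574337, 169.628412
2. 26.856758, -0.025083
3. -33.684385, -0.850153
4. -76.246060, 151.379643
5. 88.612302, -129.239243
6. -85.667712, -37.423073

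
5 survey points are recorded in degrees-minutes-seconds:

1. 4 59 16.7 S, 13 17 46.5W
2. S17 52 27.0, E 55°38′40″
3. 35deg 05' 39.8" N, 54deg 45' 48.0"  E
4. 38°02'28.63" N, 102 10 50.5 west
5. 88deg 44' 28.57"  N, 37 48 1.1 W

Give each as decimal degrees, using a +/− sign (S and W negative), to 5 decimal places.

1. -4.98797, -13.29625
2. -17.87417, 55.64444
3. 35.09439, 54.76333
4. 38.04129, -102.18069
5. 88.74127, -37.80031

Point 1:
  Lat: 59′ + 16.7″ = 59.27833′; 4 + 59.27833/60 = 4.987972
  hemisphere S, so the sign is −
  Longitude: 17′ + 46.5″ = 17.77500′; 13 + 17.77500/60 = 13.296250
  hemisphere W, so the sign is −
Point 2:
  Lat: 52′ + 27″ = 52.45000′; 17 + 52.45000/60 = 17.874167
  hemisphere S, so the sign is −
  Lon: 55° + 38/60 + 40/3600 = 55 + 0.633333 + 0.011111 = 55.644444
  E ⇒ keep positive
Point 3:
  Lat: 35° + 5/60 + 39.8/3600 = 35 + 0.083333 + 0.011056 = 35.094389
  N → positive
  Lon: 45′ + 48″ = 45.80000′; 54 + 45.80000/60 = 54.763333
  E → positive
Point 4:
  φ: 2′ + 28.63″ = 2.47717′; 38 + 2.47717/60 = 38.041286
  N → positive
  Lon: 102° + 10/60 + 50.5/3600 = 102 + 0.166667 + 0.014028 = 102.180694
  hemisphere W, so the sign is −
Point 5:
  Latitude: 44′ + 28.57″ = 44.47617′; 88 + 44.47617/60 = 88.741269
  N → positive
  Lon: 37° + 48/60 + 1.1/3600 = 37 + 0.800000 + 0.000306 = 37.800306
  hemisphere W, so the sign is −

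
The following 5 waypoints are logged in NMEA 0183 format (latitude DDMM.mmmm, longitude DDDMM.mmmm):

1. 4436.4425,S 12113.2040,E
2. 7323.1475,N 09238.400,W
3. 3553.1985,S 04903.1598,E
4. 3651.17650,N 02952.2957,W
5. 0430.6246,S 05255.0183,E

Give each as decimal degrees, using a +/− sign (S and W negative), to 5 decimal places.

1. -44.60738, 121.22007
2. 73.38579, -92.64000
3. -35.88664, 49.05266
4. 36.85294, -29.87160
5. -4.51041, 52.91697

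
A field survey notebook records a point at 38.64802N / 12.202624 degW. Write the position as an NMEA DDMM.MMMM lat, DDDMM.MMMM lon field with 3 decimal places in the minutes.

3838.881,N / 01212.157,W

φ: 38° + 0.648020 × 60 = 38° 38.88120′
Lon: fractional part 0.202624 → 12.15744 minutes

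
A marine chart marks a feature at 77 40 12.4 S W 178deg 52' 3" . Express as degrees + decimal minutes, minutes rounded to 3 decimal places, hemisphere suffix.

77° 40.207′ S, 178° 52.050′ W

Latitude: seconds/60 = 0.20667; minutes = 40 + 0.20667 = 40.20667
Longitude: 52 + 3/60 = 52.05000′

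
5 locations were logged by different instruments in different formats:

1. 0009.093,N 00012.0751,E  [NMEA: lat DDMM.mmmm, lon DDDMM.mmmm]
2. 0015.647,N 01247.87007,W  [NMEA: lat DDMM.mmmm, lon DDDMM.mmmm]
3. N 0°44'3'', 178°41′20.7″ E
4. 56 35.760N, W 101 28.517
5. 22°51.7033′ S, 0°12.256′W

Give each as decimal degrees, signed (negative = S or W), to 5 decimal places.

Point 1:
  Latitude: degrees = first 2 digits = 0, minutes = 9.093; 0 + 9.093/60 = 0.151550
  N → positive
  λ: degrees = first 3 digits = 0, minutes = 12.0751; 0 + 12.0751/60 = 0.201252
  E ⇒ keep positive
Point 2:
  φ: degrees = first 2 digits = 0, minutes = 15.647; 0 + 15.647/60 = 0.260783
  N → positive
  Lon: split at 3 digits → 012° and 47.87007′; 12 + 47.87007/60 = 12.797835
  W ⇒ negate
Point 3:
  Latitude: 0° + 44/60 + 3/3600 = 0 + 0.733333 + 0.000833 = 0.734167
  N → positive
  Lon: 178 + 41/60 + 20.7/3600 = 178.689083
  E → positive
Point 4:
  Latitude: 56 + 35.76/60 = 56.596000
  N ⇒ keep positive
  λ: 28.517′ = 0.475283°; total 101.475283
  W ⇒ negate
Point 5:
  φ: 51.7033′ = 0.861722°; total 22.861722
  S → negative
  Longitude: 12.256′ = 0.204267°; total 0.204267
  hemisphere W, so the sign is −

1. 0.15155, 0.20125
2. 0.26078, -12.79783
3. 0.73417, 178.68908
4. 56.59600, -101.47528
5. -22.86172, -0.20427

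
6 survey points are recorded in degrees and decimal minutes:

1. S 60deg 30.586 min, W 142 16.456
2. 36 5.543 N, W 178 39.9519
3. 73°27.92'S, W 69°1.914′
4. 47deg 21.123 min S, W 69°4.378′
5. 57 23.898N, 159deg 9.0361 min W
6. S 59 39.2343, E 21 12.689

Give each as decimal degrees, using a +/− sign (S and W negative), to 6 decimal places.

1. -60.509767, -142.274267
2. 36.092383, -178.665865
3. -73.465333, -69.031900
4. -47.352050, -69.072967
5. 57.398300, -159.150602
6. -59.653905, 21.211483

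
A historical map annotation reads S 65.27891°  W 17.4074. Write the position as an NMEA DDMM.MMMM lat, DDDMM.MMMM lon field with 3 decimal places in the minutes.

φ: 65° + 0.278910 × 60 = 65° 16.73460′
Lon: 17° + 0.407400 × 60 = 17° 24.44400′

6516.735,S / 01724.444,W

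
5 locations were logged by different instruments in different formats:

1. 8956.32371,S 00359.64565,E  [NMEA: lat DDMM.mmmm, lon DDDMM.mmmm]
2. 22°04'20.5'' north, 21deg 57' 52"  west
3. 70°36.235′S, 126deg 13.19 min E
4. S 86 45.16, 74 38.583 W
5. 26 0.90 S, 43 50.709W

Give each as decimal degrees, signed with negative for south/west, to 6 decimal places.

Point 1:
  φ: degrees = first 2 digits = 89, minutes = 56.32371; 89 + 56.32371/60 = 89.9387285
  S → negative
  Lon: split at 3 digits → 003° and 59.64565′; 3 + 59.64565/60 = 3.9940942
  E ⇒ keep positive
Point 2:
  Lat: 22° + 4/60 + 20.5/3600 = 22 + 0.066667 + 0.005694 = 22.0723611
  N ⇒ keep positive
  Longitude: 57′ + 52″ = 57.86667′; 21 + 57.86667/60 = 21.9644444
  hemisphere W, so the sign is −
Point 3:
  Lat: 70 + 36.235/60 = 70.6039167
  hemisphere S, so the sign is −
  λ: 126 + 13.19/60 = 126.2198333
  E ⇒ keep positive
Point 4:
  Latitude: 86 + 45.16/60 = 86.7526667
  S ⇒ negate
  Longitude: 74 + 38.583/60 = 74.6430500
  W ⇒ negate
Point 5:
  Lat: 26 + 0.9/60 = 26.0150000
  S ⇒ negate
  Longitude: 43 + 50.709/60 = 43.8451500
  W ⇒ negate

1. -89.938729, 3.994094
2. 22.072361, -21.964444
3. -70.603917, 126.219833
4. -86.752667, -74.643050
5. -26.015000, -43.845150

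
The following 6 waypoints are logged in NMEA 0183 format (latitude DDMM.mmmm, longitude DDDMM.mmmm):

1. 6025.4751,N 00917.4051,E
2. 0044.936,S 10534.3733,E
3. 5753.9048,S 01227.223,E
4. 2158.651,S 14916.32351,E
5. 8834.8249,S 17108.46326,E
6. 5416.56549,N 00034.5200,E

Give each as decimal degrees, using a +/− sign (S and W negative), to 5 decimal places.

Point 1:
  φ: degrees = first 2 digits = 60, minutes = 25.4751; 60 + 25.4751/60 = 60.424585
  N → positive
  λ: split at 3 digits → 009° and 17.4051′; 9 + 17.4051/60 = 9.290085
  E → positive
Point 2:
  Latitude: split at 2 digits → 00° and 44.936′; 0 + 44.936/60 = 0.748933
  hemisphere S, so the sign is −
  Lon: degrees = first 3 digits = 105, minutes = 34.3733; 105 + 34.3733/60 = 105.572888
  E ⇒ keep positive
Point 3:
  Latitude: degrees = first 2 digits = 57, minutes = 53.9048; 57 + 53.9048/60 = 57.898413
  S → negative
  Lon: split at 3 digits → 012° and 27.223′; 12 + 27.223/60 = 12.453717
  E ⇒ keep positive
Point 4:
  Latitude: split at 2 digits → 21° and 58.651′; 21 + 58.651/60 = 21.977517
  S ⇒ negate
  Longitude: split at 3 digits → 149° and 16.32351′; 149 + 16.32351/60 = 149.272059
  E → positive
Point 5:
  Latitude: degrees = first 2 digits = 88, minutes = 34.8249; 88 + 34.8249/60 = 88.580415
  hemisphere S, so the sign is −
  Lon: split at 3 digits → 171° and 8.46326′; 171 + 8.46326/60 = 171.141054
  E ⇒ keep positive
Point 6:
  φ: split at 2 digits → 54° and 16.56549′; 54 + 16.56549/60 = 54.276092
  N → positive
  Lon: split at 3 digits → 000° and 34.52′; 0 + 34.52/60 = 0.575333
  E → positive

1. 60.42459, 9.29009
2. -0.74893, 105.57289
3. -57.89841, 12.45372
4. -21.97752, 149.27206
5. -88.58042, 171.14105
6. 54.27609, 0.57533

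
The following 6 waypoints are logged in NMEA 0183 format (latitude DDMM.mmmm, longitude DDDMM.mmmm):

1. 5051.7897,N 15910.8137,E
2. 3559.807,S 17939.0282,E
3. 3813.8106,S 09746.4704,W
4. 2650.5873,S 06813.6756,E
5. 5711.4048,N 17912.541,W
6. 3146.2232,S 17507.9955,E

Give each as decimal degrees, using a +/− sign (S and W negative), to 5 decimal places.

1. 50.86316, 159.18023
2. -35.99678, 179.65047
3. -38.23018, -97.77451
4. -26.84312, 68.22793
5. 57.19008, -179.20902
6. -31.77039, 175.13326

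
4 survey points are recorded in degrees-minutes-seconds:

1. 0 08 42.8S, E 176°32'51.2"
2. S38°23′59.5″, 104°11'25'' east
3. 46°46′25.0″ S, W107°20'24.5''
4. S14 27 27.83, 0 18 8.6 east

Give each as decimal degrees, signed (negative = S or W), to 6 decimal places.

1. -0.145222, 176.547556
2. -38.399861, 104.190278
3. -46.773611, -107.340139
4. -14.457731, 0.302389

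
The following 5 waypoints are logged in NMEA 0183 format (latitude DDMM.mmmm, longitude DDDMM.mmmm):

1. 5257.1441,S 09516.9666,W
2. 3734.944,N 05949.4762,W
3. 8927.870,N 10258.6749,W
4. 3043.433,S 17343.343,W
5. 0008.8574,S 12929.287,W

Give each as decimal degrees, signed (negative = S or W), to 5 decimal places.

1. -52.95240, -95.28278
2. 37.58240, -59.82460
3. 89.46450, -102.97792
4. -30.72388, -173.72238
5. -0.14762, -129.48812

Point 1:
  φ: split at 2 digits → 52° and 57.1441′; 52 + 57.1441/60 = 52.952402
  hemisphere S, so the sign is −
  Lon: degrees = first 3 digits = 95, minutes = 16.9666; 95 + 16.9666/60 = 95.282777
  W ⇒ negate
Point 2:
  φ: degrees = first 2 digits = 37, minutes = 34.944; 37 + 34.944/60 = 37.582400
  N ⇒ keep positive
  λ: split at 3 digits → 059° and 49.4762′; 59 + 49.4762/60 = 59.824603
  hemisphere W, so the sign is −
Point 3:
  φ: split at 2 digits → 89° and 27.87′; 89 + 27.87/60 = 89.464500
  N ⇒ keep positive
  λ: degrees = first 3 digits = 102, minutes = 58.6749; 102 + 58.6749/60 = 102.977915
  hemisphere W, so the sign is −
Point 4:
  Lat: split at 2 digits → 30° and 43.433′; 30 + 43.433/60 = 30.723883
  S → negative
  λ: degrees = first 3 digits = 173, minutes = 43.343; 173 + 43.343/60 = 173.722383
  hemisphere W, so the sign is −
Point 5:
  φ: degrees = first 2 digits = 0, minutes = 8.8574; 0 + 8.8574/60 = 0.147623
  S ⇒ negate
  λ: degrees = first 3 digits = 129, minutes = 29.287; 129 + 29.287/60 = 129.488117
  W ⇒ negate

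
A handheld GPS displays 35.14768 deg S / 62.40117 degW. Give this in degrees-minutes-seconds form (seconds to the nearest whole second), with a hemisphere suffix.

35°08′52″ S, 62°24′4″ W

Latitude: 0.147680° → 8.86080′; 0.86080 × 60 = 51.65″
Lon: whole degrees 62; 24.07020′ → 24′ and 4.21″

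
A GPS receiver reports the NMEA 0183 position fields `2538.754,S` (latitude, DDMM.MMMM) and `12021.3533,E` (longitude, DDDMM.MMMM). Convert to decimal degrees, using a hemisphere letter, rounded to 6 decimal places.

25.645900° S, 120.355888° E

Latitude: degrees = first 2 digits = 25, minutes = 38.754; 25 + 38.754/60 = 25.6459000
Lon: split at 3 digits → 120° and 21.3533′; 120 + 21.3533/60 = 120.3558883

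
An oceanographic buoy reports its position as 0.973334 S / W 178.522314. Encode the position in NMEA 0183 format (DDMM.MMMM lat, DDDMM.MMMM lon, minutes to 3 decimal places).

0058.400,S / 17831.339,W

Lat: 0° + 0.973334 × 60 = 0° 58.40004′
Longitude: minutes = (178.522314 − 178) × 60 = 31.33884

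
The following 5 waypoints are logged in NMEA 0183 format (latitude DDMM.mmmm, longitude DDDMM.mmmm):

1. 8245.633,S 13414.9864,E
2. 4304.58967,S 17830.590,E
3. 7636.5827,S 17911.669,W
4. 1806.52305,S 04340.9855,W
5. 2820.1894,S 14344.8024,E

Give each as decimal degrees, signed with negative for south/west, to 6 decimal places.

1. -82.760550, 134.249773
2. -43.076495, 178.509833
3. -76.609712, -179.194483
4. -18.108718, -43.683092
5. -28.336490, 143.746707

Point 1:
  Lat: degrees = first 2 digits = 82, minutes = 45.633; 82 + 45.633/60 = 82.7605500
  S ⇒ negate
  Longitude: split at 3 digits → 134° and 14.9864′; 134 + 14.9864/60 = 134.2497733
  E → positive
Point 2:
  Latitude: degrees = first 2 digits = 43, minutes = 4.58967; 43 + 4.58967/60 = 43.0764945
  hemisphere S, so the sign is −
  λ: split at 3 digits → 178° and 30.59′; 178 + 30.59/60 = 178.5098333
  E → positive
Point 3:
  φ: split at 2 digits → 76° and 36.5827′; 76 + 36.5827/60 = 76.6097117
  hemisphere S, so the sign is −
  λ: degrees = first 3 digits = 179, minutes = 11.669; 179 + 11.669/60 = 179.1944833
  W ⇒ negate
Point 4:
  φ: degrees = first 2 digits = 18, minutes = 6.52305; 18 + 6.52305/60 = 18.1087175
  hemisphere S, so the sign is −
  Lon: degrees = first 3 digits = 43, minutes = 40.9855; 43 + 40.9855/60 = 43.6830917
  W → negative
Point 5:
  Latitude: split at 2 digits → 28° and 20.1894′; 28 + 20.1894/60 = 28.3364900
  hemisphere S, so the sign is −
  Lon: degrees = first 3 digits = 143, minutes = 44.8024; 143 + 44.8024/60 = 143.7467067
  E ⇒ keep positive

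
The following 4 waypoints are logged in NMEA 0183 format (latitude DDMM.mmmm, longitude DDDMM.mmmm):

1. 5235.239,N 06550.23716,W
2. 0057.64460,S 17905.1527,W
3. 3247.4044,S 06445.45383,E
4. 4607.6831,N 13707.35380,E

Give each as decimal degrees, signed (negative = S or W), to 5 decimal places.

1. 52.58732, -65.83729
2. -0.96074, -179.08588
3. -32.79007, 64.75756
4. 46.12805, 137.12256

Point 1:
  φ: degrees = first 2 digits = 52, minutes = 35.239; 52 + 35.239/60 = 52.587317
  N ⇒ keep positive
  λ: degrees = first 3 digits = 65, minutes = 50.23716; 65 + 50.23716/60 = 65.837286
  W ⇒ negate
Point 2:
  φ: degrees = first 2 digits = 0, minutes = 57.6446; 0 + 57.6446/60 = 0.960743
  S → negative
  λ: split at 3 digits → 179° and 5.1527′; 179 + 5.1527/60 = 179.085878
  W ⇒ negate
Point 3:
  φ: degrees = first 2 digits = 32, minutes = 47.4044; 32 + 47.4044/60 = 32.790073
  hemisphere S, so the sign is −
  Longitude: split at 3 digits → 064° and 45.45383′; 64 + 45.45383/60 = 64.757564
  E ⇒ keep positive
Point 4:
  φ: split at 2 digits → 46° and 7.6831′; 46 + 7.6831/60 = 46.128052
  N → positive
  Lon: degrees = first 3 digits = 137, minutes = 7.3538; 137 + 7.3538/60 = 137.122563
  E ⇒ keep positive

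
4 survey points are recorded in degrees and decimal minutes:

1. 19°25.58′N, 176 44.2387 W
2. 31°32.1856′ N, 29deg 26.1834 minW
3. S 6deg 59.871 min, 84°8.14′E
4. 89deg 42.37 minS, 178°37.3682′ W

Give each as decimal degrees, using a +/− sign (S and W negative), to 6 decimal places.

1. 19.426333, -176.737312
2. 31.536427, -29.436390
3. -6.997850, 84.135667
4. -89.706167, -178.622803

Point 1:
  φ: 25.58′ = 0.426333°; total 19.4263333
  N → positive
  λ: 176 + 44.2387/60 = 176.7373117
  W ⇒ negate
Point 2:
  Lat: 32.1856′ = 0.536427°; total 31.5364267
  N ⇒ keep positive
  λ: 26.1834′ = 0.436390°; total 29.4363900
  W ⇒ negate
Point 3:
  φ: 6 + 59.871/60 = 6.9978500
  S → negative
  λ: 8.14′ = 0.135667°; total 84.1356667
  E ⇒ keep positive
Point 4:
  φ: 42.37′ = 0.706167°; total 89.7061667
  hemisphere S, so the sign is −
  Longitude: 37.3682′ = 0.622803°; total 178.6228033
  W → negative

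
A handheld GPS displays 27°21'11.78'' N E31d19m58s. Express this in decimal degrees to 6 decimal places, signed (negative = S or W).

Lat: 21′ + 11.78″ = 21.19633′; 27 + 21.19633/60 = 27.3532722
N → positive
λ: 31° + 19/60 + 58/3600 = 31 + 0.316667 + 0.016111 = 31.3327778
E ⇒ keep positive

27.353272, 31.332778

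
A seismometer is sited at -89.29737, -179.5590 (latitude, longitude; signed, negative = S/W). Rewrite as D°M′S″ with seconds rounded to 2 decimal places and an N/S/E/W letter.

Latitude is negative → S; |value| = 89.297370
Lat: 0.297370° → 17.84220′; 0.84220 × 60 = 50.5320″
Longitude is negative → W; |value| = 179.559000
λ: 0.559000 × 60 = 33.54000′ → 33′, remainder × 60 = 32.4000″

89°17′50.53″ S, 179°33′32.40″ W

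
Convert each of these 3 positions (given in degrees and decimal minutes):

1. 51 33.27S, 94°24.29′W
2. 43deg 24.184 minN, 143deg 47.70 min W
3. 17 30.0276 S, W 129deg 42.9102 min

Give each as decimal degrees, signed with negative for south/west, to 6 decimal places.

Point 1:
  Lat: 51 + 33.27/60 = 51.5545000
  S → negative
  λ: 94 + 24.29/60 = 94.4048333
  W → negative
Point 2:
  Latitude: 43 + 24.184/60 = 43.4030667
  N → positive
  Longitude: 47.7′ = 0.795000°; total 143.7950000
  W ⇒ negate
Point 3:
  Lat: 17 + 30.0276/60 = 17.5004600
  hemisphere S, so the sign is −
  Lon: 42.9102′ = 0.715170°; total 129.7151700
  W ⇒ negate

1. -51.554500, -94.404833
2. 43.403067, -143.795000
3. -17.500460, -129.715170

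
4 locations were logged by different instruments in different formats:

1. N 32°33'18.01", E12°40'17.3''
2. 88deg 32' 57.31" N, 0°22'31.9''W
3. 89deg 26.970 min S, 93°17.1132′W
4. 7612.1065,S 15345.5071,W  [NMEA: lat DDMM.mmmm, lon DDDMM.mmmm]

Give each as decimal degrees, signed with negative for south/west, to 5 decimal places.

Point 1:
  φ: 32 + 33/60 + 18.01/3600 = 32.555003
  N → positive
  Lon: 12 + 40/60 + 17.3/3600 = 12.671472
  E ⇒ keep positive
Point 2:
  Lat: 88° + 32/60 + 57.31/3600 = 88 + 0.533333 + 0.015919 = 88.549253
  N ⇒ keep positive
  Longitude: 22′ + 31.9″ = 22.53167′; 0 + 22.53167/60 = 0.375528
  W → negative
Point 3:
  Latitude: 89 + 26.97/60 = 89.449500
  S → negative
  Lon: 93 + 17.1132/60 = 93.285220
  W → negative
Point 4:
  φ: degrees = first 2 digits = 76, minutes = 12.1065; 76 + 12.1065/60 = 76.201775
  S → negative
  Lon: degrees = first 3 digits = 153, minutes = 45.5071; 153 + 45.5071/60 = 153.758452
  hemisphere W, so the sign is −

1. 32.55500, 12.67147
2. 88.54925, -0.37553
3. -89.44950, -93.28522
4. -76.20178, -153.75845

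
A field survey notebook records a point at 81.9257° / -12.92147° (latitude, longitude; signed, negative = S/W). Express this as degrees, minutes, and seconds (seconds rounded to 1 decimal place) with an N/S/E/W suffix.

φ: 0.925700° → 55.54200′; 0.54200 × 60 = 32.520″
Longitude is negative → W; |value| = 12.921470
Lon: 0.921470 × 60 = 55.28820′ → 55′, remainder × 60 = 17.292″

81°55′32.5″ N, 12°55′17.3″ W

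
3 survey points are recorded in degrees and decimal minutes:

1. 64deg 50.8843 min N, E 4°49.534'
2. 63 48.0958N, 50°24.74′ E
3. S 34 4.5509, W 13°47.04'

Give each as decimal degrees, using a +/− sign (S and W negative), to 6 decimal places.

1. 64.848072, 4.825567
2. 63.801597, 50.412333
3. -34.075848, -13.784000

Point 1:
  Lat: 64 + 50.8843/60 = 64.8480717
  N → positive
  Longitude: 49.534′ = 0.825567°; total 4.8255667
  E ⇒ keep positive
Point 2:
  Latitude: 48.0958′ = 0.801597°; total 63.8015967
  N → positive
  λ: 24.74′ = 0.412333°; total 50.4123333
  E → positive
Point 3:
  Lat: 4.5509′ = 0.075848°; total 34.0758483
  S → negative
  λ: 47.04′ = 0.784000°; total 13.7840000
  W → negative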